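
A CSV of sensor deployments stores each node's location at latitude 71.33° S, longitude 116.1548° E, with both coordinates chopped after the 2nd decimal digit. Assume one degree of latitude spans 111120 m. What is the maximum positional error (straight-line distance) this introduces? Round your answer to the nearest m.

1167 m

Truncating at 2 decimal places can drop up to a full unit in the last place, so each coordinate may be off by as much as 0.01°.
North–south component: 0.01° × 111120 = 1111.2 m.
E–W at 71.33°: 0.01° × 111120 × cos 71.33° = 0.01 × 111120 × 0.3201 ≈ 355.714 m.
Combining orthogonally: (1111.2² + 355.714²)^½ ≈ 1166.75 m.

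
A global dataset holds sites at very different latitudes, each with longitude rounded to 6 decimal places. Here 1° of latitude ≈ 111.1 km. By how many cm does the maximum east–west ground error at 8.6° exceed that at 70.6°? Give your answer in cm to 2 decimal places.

Rounding to 6 decimal places leaves the longitude within ±5e-07° of the true value.
At 8.6°: 5e-07° × 111100 × cos 8.6° = 5e-07 × 111100 × 0.9888 ≈ 0.054925 m.
At 70.6°: 5e-07° × 111100 × cos 70.6° = 5e-07 × 111100 × 0.3322 ≈ 0.018452 m.
Difference: 0.054925 − 0.018452 = 0.036474 m.
That is 0.0364739 m = 3.6474 cm.

3.65 cm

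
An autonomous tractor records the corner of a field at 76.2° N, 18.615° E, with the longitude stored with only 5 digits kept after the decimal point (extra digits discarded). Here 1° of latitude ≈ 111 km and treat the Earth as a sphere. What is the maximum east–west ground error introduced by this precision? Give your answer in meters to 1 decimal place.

Truncating at 5 decimal places can drop up to a full unit in the last place, so the longitude may be off by as much as 1e-05°.
Parallels shrink by cos φ, so at 76.2° a degree of longitude is 111000 × 0.2385 ≈ 26477.2 m.
So at most 1e-05° × 26477.2 ≈ 0.264772 m east–west.

0.3 meters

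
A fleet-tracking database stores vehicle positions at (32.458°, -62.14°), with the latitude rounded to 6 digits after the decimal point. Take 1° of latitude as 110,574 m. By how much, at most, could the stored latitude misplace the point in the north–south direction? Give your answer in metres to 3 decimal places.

Rounding to 6 decimal places leaves the latitude within ±5e-07° of the true value.
Along the meridian that is 5e-07° × 110574 m/° = 0.055287 m.

0.055 metres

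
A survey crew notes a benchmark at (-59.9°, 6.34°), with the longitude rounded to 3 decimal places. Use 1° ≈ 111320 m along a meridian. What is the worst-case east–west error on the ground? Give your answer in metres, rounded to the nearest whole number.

Rounding to 3 decimal places leaves the longitude within ±0.0005° of the true value.
At latitude 59.9° a degree of longitude spans 111320 m × cos 59.9° = 111320 × 0.5015 ≈ 55828.2 m.
Maximum E–W displacement: 0.0005 × 55828.2 = 27.9141 m.

28 metres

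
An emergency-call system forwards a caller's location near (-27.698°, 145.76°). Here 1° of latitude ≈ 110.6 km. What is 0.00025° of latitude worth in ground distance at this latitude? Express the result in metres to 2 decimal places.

27.65 metres

Along a meridian 0.00025° is 0.00025 × 110600 = 27.65 m.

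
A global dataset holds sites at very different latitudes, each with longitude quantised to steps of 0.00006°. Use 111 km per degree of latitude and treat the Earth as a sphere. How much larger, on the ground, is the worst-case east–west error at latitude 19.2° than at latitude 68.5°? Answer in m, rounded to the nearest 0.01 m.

With a 0.00006° grid the true value lies within half a step, ±0.00006°/2 = ±3e-05°, of the stored one.
Error at 19.2° = 3e-05° × 111000 × cos 19.2° ≈ 3.33 × 0.9444 = 3.1448 m.
Error at 68.5° = 3e-05° × 111000 × cos 68.5° ≈ 3.33 × 0.3665 = 1.2204 m.
So the lower-latitude error exceeds the higher by 3.1448 − 1.2204 = 1.9243 m.

1.92 m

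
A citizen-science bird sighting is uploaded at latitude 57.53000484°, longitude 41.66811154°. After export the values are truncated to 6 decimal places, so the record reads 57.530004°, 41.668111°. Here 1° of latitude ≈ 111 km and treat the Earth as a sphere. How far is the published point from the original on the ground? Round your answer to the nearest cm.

10 cm

The latitude changed by +0.00000084° and the longitude by +0.00000054°.
N–S: 0.00000084° × 111000 m/° = 0.09324 m.
East–west at this latitude: 0.00000054° × 111000 × cos 57.53° ≈ 0.00000054 × 59591.2 = 0.0321793 m.
Distance: √(0.09324² + 0.0321793²) ≈ 0.0986367 m.
That is 0.0986367 m = 9.8637 cm.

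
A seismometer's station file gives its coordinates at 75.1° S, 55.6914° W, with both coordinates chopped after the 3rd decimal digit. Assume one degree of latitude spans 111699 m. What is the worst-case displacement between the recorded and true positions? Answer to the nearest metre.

Truncating at 3 decimal places can drop up to a full unit in the last place, so each coordinate may be off by as much as 0.001°.
North–south component: 0.001° × 111699 = 111.699 m.
E–W at 75.1°: 0.001° × 111699 × cos 75.1° = 0.001 × 111699 × 0.2571 ≈ 28.7215 m.
The two errors are perpendicular, so the maximum displacement is √(111.699² + 28.7215²) ≈ 115.333 m.

115 metres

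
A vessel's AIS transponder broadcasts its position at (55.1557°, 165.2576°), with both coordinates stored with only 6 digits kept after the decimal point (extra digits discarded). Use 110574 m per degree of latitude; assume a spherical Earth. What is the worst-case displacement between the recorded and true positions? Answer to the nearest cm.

13 cm

Truncating at 6 decimal places can drop up to a full unit in the last place, so each coordinate may be off by as much as 1e-06°.
North–south component: 1e-06° × 110574 = 0.110574 m.
Longitude error → 1e-06 × 110574 × cos 55.1557° = 1e-06 × 110574 × 0.5713 ≈ 0.0631763 m.
The two errors are perpendicular, so the maximum displacement is √(0.110574² + 0.0631763²) ≈ 0.127349 m.
That is 0.127349 m = 12.735 cm.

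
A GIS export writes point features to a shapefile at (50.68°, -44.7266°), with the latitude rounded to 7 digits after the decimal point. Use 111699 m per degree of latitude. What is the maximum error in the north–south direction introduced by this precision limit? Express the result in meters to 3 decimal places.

0.006 meters

Rounding to 7 decimal places leaves the latitude within ±5e-08° of the true value.
North–south distance: 5e-08° × 111699 m/° = 0.00558495 m.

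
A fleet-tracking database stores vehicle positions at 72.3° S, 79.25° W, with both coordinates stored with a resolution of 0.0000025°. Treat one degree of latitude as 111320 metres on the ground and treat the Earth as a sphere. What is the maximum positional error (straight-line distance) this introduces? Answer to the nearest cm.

With a 0.0000025° grid the true value lies within half a step, ±0.0000025°/2 = ±1.25e-06°, of the stored one.
Latitude error → 1.25e-06 × 111320 = 0.13915 m along the meridian.
Longitude error → 1.25e-06 × 111320 × cos 72.3° = 1.25e-06 × 111320 × 0.3040 ≈ 0.0423062 m.
Worst case both components are at the extreme and orthogonal: √(0.13915² + 0.0423062²) ≈ 0.145439 m.
That is 0.145439 m = 14.544 cm.

15 cm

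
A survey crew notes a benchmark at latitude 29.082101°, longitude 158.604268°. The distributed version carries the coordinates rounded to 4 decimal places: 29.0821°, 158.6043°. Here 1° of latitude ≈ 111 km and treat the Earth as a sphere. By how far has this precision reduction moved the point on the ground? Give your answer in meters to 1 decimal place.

3.1 meters

The latitude changed by +0.000001° and the longitude by -0.000032°.
North–south shift: 0.000001 × 111000 = 0.111 m.
East–west at this latitude: -0.000032° × 111000 × cos 29.0821° ≈ -0.000032 × 97005.6 = -3.10418 m.
Hypotenuse of the two orthogonal shifts: √(0.111² + 3.10418²) = 3.10616 m.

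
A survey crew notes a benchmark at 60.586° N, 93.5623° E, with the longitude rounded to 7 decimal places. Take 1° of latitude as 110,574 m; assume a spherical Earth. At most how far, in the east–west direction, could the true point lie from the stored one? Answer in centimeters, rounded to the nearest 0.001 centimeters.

0.272 centimeters

Rounding to 7 decimal places leaves the longitude within ±5e-08° of the true value.
One degree of longitude at 60.586° is 110574 × cos 60.586° ≈ 110574 × 0.4911 = 54304.7 m.
East–west error: 5e-08° × 54304.7 m/° ≈ 0.00271524 m.
That is 0.00271524 m = 0.27152 cm.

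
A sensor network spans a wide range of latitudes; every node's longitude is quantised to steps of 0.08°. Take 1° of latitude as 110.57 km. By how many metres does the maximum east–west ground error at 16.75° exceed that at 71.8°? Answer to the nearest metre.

With a 0.08° grid the true value lies within half a step, ±0.08°/2 = ±0.04°, of the stored one.
At 16.75°: 0.04° × 110570 × cos 16.75° = 0.04 × 110570 × 0.9576 ≈ 4235.1 m.
Error at 71.8° = 0.04° × 110570 × cos 71.8° ≈ 4422.8 × 0.3123 = 1381.4 m.
Difference: 4235.1 − 1381.4 = 2853.8 m.

2854 metres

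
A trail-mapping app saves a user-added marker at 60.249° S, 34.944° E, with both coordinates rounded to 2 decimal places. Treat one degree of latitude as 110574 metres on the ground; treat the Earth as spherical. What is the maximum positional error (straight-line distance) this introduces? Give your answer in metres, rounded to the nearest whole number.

Rounding to 2 decimal places leaves each coordinate within ±0.005° of the true value.
North–south component: 0.005° × 110574 = 552.87 m.
Longitude error → 0.005 × 110574 × cos 60.249° = 0.005 × 110574 × 0.4962 ≈ 274.352 m.
Worst case both components are at the extreme and orthogonal: √(552.87² + 274.352²) ≈ 617.199 m.

617 metres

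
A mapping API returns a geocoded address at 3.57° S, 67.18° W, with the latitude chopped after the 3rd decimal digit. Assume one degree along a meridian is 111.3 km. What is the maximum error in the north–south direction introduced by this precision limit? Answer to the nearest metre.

111 metres

Truncating at 3 decimal places can drop up to a full unit in the last place, so the latitude may be off by as much as 0.001°.
So the N–S error is at most 0.001 × 111300 = 111.3 m.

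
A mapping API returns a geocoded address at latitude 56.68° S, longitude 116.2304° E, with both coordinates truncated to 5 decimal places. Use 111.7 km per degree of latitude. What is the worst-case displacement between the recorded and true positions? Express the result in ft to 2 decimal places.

4.18 ft

Truncating at 5 decimal places can drop up to a full unit in the last place, so each coordinate may be off by as much as 1e-05°.
North–south component: 1e-05° × 111700 = 1.117 m.
East–west component at 56.68°: 1e-05° × 111700 × cos 56.68° ≈ 1e-05 × 61358.4 ≈ 0.613584 m.
The two errors are perpendicular, so the maximum displacement is √(1.117² + 0.613584²) ≈ 1.27443 m.
Converting: 1.27443 m × 3.2808 ft/m ≈ 4.1812 ft.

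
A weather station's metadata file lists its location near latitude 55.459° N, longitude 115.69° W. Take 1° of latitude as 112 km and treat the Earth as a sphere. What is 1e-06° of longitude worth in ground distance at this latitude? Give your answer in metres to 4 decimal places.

0.0635 metres

At 55.459° a degree of longitude is 112000 × cos 55.459° ≈ 63503.5 m, so 1e-06° corresponds to 0.0635035 m.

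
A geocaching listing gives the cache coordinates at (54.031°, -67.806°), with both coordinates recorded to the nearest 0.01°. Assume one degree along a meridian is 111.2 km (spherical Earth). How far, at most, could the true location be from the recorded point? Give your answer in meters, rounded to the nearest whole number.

Rounding to 2 decimal places leaves each coordinate within ±0.005° of the true value.
N–S: 0.005° × 111200 m/° = 556 m.
Longitude error → 0.005 × 111200 × cos 54.031° = 0.005 × 111200 × 0.5873 ≈ 326.565 m.
Combining orthogonally: (556² + 326.565²)^½ ≈ 644.811 m.

645 meters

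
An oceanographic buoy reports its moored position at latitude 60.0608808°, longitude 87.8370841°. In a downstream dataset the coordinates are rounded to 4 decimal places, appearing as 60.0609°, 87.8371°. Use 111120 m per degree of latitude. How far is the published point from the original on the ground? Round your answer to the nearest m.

2 m

The latitude changed by -0.0000192° and the longitude by -0.0000159°.
North–south shift: -0.0000192 × 111120 = -2.1335 m.
E–W at 60.0609°: -0.0000159° × 111120 × cos 60.0609° = -0.0000159 × 111120 × 0.4991 ≈ -0.881777 m.
Distance: √(2.1335² + 0.881777²) ≈ 2.30854 m.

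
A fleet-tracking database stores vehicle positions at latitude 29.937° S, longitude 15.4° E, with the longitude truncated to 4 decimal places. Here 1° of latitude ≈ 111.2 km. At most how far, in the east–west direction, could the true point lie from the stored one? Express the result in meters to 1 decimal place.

Truncating at 4 decimal places can drop up to a full unit in the last place, so the longitude may be off by as much as 0.0001°.
At latitude 29.937° a degree of longitude spans 111200 m × cos 29.937° = 111200 × 0.8666 ≈ 96363.1 m.
Maximum E–W displacement: 0.0001 × 96363.1 = 9.63631 m.

9.6 meters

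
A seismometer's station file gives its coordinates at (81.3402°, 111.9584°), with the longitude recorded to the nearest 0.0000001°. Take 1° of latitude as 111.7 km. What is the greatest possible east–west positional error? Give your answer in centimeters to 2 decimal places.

0.08 centimeters

Rounding to 7 decimal places leaves the longitude within ±5e-08° of the true value.
Parallels shrink by cos φ, so at 81.3402° a degree of longitude is 111700 × 0.1506 ≈ 16818.4 m.
East–west error: 5e-08° × 16818.4 m/° ≈ 0.000840918 m.
That is 0.000840918 m = 0.084092 cm.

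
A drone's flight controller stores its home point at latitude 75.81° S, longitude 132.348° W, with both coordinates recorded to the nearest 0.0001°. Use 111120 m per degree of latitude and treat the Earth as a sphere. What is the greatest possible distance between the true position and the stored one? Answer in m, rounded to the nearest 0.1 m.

Rounding to 4 decimal places leaves each coordinate within ±5e-05° of the true value.
North–south component: 5e-05° × 111120 = 5.556 m.
Longitude error → 5e-05 × 111120 × cos 75.81° = 5e-05 × 111120 × 0.2451 ≈ 1.36199 m.
The two errors are perpendicular, so the maximum displacement is √(5.556² + 1.36199²) ≈ 5.7205 m.

5.7 m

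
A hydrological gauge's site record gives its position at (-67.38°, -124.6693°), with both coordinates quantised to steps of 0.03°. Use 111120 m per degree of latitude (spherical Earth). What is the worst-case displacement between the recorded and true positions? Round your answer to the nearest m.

With a 0.03° grid the true value lies within half a step, ±0.03°/2 = ±0.015°, of the stored one.
N–S: 0.015° × 111120 m/° = 1666.8 m.
Longitude error → 0.015 × 111120 × cos 67.38° = 0.015 × 111120 × 0.3846 ≈ 641.081 m.
Worst case both components are at the extreme and orthogonal: √(1666.8² + 641.081²) ≈ 1785.83 m.

1786 m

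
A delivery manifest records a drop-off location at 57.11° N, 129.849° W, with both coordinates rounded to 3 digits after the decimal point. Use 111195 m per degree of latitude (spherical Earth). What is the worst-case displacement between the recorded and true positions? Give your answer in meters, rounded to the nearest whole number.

63 meters

Rounding to 3 decimal places leaves each coordinate within ±0.0005° of the true value.
N–S: 0.0005° × 111195 m/° = 55.5975 m.
Longitude error → 0.0005 × 111195 × cos 57.11° = 0.0005 × 111195 × 0.5430 ≈ 30.191 m.
The two errors are perpendicular, so the maximum displacement is √(55.5975² + 30.191²) ≈ 63.2659 m.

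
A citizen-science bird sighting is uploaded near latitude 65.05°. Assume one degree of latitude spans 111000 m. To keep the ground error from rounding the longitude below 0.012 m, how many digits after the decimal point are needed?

At 65.05° one degree of longitude covers 111000 × cos 65.05° ≈ 111000 × 0.4218 ≈ 46822.8 m.
N decimal places → at most half a unit in the last place, 0.5 × 10⁻ᴺ° = 46822.8/2 × 10⁻ᴺ m.
Setting 23411.4 × 10⁻ᴺ ≤ 0.012 gives 10ᴺ ≥ 1.951e+06, i.e. N ≥ 6.29.
At 6 places the error can reach 0.0234 m, but 7 places keeps it to 0.00234 m.

7 decimal places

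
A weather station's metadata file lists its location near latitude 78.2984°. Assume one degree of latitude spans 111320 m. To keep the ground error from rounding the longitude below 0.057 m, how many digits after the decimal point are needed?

6 decimal places

At 78.2984° one degree of longitude covers 111320 × cos 78.2984° ≈ 111320 × 0.2028 ≈ 22577.3 m.
N decimal places → at most half a unit in the last place, 0.5 × 10⁻ᴺ° = 22577.3/2 × 10⁻ᴺ m.
Need 0.5 × 22577.3 × 10⁻ᴺ ≤ 0.057 → 10⁻ᴺ ≤ 5.049e-06, so N ≥ 5.30.
So 6 decimal places suffice (0.0113 m); 5 would allow up to 0.113 m.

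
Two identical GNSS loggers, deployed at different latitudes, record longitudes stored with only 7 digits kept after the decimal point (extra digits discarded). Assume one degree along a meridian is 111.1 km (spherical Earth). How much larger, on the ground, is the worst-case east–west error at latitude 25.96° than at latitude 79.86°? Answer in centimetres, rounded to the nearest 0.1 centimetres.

Truncating at 7 decimal places can drop up to a full unit in the last place, so the longitude may be off by as much as 1e-07°.
At 25.96°: 1e-07° × 111100 × cos 25.96° = 1e-07 × 111100 × 0.8991 ≈ 0.009989 m.
Error at 79.86° = 1e-07° × 111100 × cos 79.86° ≈ 0.01111 × 0.1761 = 0.001956 m.
Difference: 0.009989 − 0.001956 = 0.008033 m.
That is 0.00803304 m = 0.8033 cm.

0.8 centimetres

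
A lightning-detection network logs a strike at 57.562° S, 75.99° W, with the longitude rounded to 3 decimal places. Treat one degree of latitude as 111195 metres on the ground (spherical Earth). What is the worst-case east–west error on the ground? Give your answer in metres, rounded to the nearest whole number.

Rounding to 3 decimal places leaves the longitude within ±0.0005° of the true value.
At latitude 57.562° a degree of longitude spans 111195 m × cos 57.562° = 111195 × 0.5364 ≈ 59643.5 m.
Maximum E–W displacement: 0.0005 × 59643.5 = 29.8218 m.

30 metres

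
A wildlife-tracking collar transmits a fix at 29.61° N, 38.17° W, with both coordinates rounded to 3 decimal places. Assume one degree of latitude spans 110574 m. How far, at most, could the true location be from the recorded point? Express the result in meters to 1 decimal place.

73.3 meters

Rounding to 3 decimal places leaves each coordinate within ±0.0005° of the true value.
North–south component: 0.0005° × 110574 = 55.287 m.
Longitude error → 0.0005 × 110574 × cos 29.61° = 0.0005 × 110574 × 0.8694 ≈ 48.067 m.
The two errors are perpendicular, so the maximum displacement is √(55.287² + 48.067²) ≈ 73.2604 m.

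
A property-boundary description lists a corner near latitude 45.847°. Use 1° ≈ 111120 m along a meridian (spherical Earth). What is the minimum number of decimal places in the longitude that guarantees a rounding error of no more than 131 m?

3 decimal places

At 45.847° one degree of longitude covers 111120 × cos 45.847° ≈ 111120 × 0.6966 ≈ 77403.6 m.
Rounding to N decimal places gives at most 0.5 × 10⁻ᴺ degrees of error, i.e. 0.5 × 10⁻ᴺ × 77403.6 m.
Setting 38701.8 × 10⁻ᴺ ≤ 131 gives 10ᴺ ≥ 295.4, i.e. N ≥ 2.47.
N = 2 would give 387 m (too coarse); N = 3 gives 38.7 m ≤ 131 m.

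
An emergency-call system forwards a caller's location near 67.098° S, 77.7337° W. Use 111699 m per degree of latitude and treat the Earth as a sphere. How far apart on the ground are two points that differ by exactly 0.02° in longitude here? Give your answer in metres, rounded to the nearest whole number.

869 metres

0.02° of longitude at 67.098° is 0.02 × 111699 × cos 67.098° ≈ 0.02 × 43468.3 = 869.367 m.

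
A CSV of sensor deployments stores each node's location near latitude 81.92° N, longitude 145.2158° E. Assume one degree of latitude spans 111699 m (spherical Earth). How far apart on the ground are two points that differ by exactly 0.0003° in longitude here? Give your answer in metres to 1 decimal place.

0.0003° of longitude at 81.92° is 0.0003 × 111699 × cos 81.92° ≈ 0.0003 × 15699.9 = 4.70998 m.

4.7 metres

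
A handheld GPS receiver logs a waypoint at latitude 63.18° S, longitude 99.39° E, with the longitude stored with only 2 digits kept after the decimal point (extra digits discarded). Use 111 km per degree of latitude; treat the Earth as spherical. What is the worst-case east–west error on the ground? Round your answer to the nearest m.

501 m

Truncating at 2 decimal places can drop up to a full unit in the last place, so the longitude may be off by as much as 0.01°.
At latitude 63.18° a degree of longitude spans 111000 m × cos 63.18° = 111000 × 0.4512 ≈ 50082 m.
East–west error: 0.01° × 50082 m/° ≈ 500.82 m.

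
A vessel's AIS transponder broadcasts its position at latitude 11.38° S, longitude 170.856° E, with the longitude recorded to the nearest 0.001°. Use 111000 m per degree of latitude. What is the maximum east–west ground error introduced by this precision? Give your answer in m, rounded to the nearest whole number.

Rounding to 3 decimal places leaves the longitude within ±0.0005° of the true value.
One degree of longitude at 11.38° is 111000 × cos 11.38° ≈ 111000 × 0.9803 = 108818 m.
So at most 0.0005° × 108818 ≈ 54.4089 m east–west.

54 m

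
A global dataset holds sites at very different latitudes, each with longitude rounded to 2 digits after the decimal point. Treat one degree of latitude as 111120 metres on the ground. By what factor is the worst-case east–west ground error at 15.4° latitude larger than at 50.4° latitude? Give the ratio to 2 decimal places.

Rounding to 2 decimal places leaves the longitude within ±0.005° of the true value.
At 15.4°: 0.005° × 111120 × cos 15.4° = 0.005 × 111120 × 0.9641 ≈ 535.65 m.
At 50.4°: 0.005° × 111120 × cos 50.4° = 0.005 × 111120 × 0.6374 ≈ 354.15 m.
Ratio: 535.65 / 354.15 = cos 15.4° / cos 50.4° ≈ 1.5125.

1.51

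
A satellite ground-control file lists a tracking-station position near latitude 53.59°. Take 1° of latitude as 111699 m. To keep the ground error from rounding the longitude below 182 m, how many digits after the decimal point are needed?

3 decimal places

At 53.59° one degree of longitude covers 111699 × cos 53.59° ≈ 111699 × 0.5936 ≈ 66300 m.
Rounding to N decimal places gives at most 0.5 × 10⁻ᴺ degrees of error, i.e. 0.5 × 10⁻ᴺ × 66300 m.
Setting 33150 × 10⁻ᴺ ≤ 182 gives 10ᴺ ≥ 182.1, i.e. N ≥ 2.26.
N = 2 would give 331 m (too coarse); N = 3 gives 33.1 m ≤ 182 m.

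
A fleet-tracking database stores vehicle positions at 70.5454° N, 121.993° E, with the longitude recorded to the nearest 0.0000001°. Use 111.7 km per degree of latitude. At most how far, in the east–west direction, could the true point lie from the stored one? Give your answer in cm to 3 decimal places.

0.186 cm

Rounding to 7 decimal places leaves the longitude within ±5e-08° of the true value.
One degree of longitude at 70.5454° is 111700 × cos 70.5454° ≈ 111700 × 0.3331 = 37202.8 m.
East–west error: 5e-08° × 37202.8 m/° ≈ 0.00186014 m.
That is 0.00186014 m = 0.18601 cm.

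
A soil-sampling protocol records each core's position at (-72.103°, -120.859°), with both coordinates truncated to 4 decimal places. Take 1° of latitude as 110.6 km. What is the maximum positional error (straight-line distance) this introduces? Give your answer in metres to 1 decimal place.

Truncating at 4 decimal places can drop up to a full unit in the last place, so each coordinate may be off by as much as 0.0001°.
Latitude error → 0.0001 × 110600 = 11.06 m along the meridian.
Longitude error → 0.0001 × 110600 × cos 72.103° = 0.0001 × 110600 × 0.3073 ≈ 3.39881 m.
Combining orthogonally: (11.06² + 3.39881²)^½ ≈ 11.5705 m.

11.6 metres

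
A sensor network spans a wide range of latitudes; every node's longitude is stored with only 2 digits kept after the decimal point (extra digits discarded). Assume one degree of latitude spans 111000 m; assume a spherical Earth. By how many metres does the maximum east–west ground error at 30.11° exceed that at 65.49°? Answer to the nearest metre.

500 metres

Truncating at 2 decimal places can drop up to a full unit in the last place, so the longitude may be off by as much as 0.01°.
Error at 30.11° = 0.01° × 111000 × cos 30.11° ≈ 1110 × 0.8651 = 960.22 m.
At 65.49°: 0.01° × 111000 × cos 65.49° = 0.01 × 111000 × 0.4149 ≈ 460.49 m.
Difference: 960.22 − 460.49 = 499.74 m.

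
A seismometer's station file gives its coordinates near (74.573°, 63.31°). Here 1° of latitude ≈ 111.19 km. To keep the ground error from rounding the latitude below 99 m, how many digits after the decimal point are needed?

3

One degree of latitude covers 111190 m.
N decimal places → at most half a unit in the last place, 0.5 × 10⁻ᴺ° = 111190/2 × 10⁻ᴺ m.
Setting 55595 × 10⁻ᴺ ≤ 99 gives 10ᴺ ≥ 561.6, i.e. N ≥ 2.75.
At 2 places the error can reach 556 m, but 3 places keeps it to 55.6 m.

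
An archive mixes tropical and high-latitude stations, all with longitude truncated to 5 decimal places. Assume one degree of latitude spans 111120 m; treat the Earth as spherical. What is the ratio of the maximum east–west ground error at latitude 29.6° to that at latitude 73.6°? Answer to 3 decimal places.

3.080

Truncating at 5 decimal places can drop up to a full unit in the last place, so the longitude may be off by as much as 1e-05°.
At 29.6°: 1e-05° × 111120 × cos 29.6° = 1e-05 × 111120 × 0.8695 ≈ 0.96618 m.
Error at 73.6° = 1e-05° × 111120 × cos 73.6° ≈ 1.1112 × 0.2823 = 0.31374 m.
Ratio: 0.96618 / 0.31374 = cos 29.6° / cos 73.6° ≈ 3.0796.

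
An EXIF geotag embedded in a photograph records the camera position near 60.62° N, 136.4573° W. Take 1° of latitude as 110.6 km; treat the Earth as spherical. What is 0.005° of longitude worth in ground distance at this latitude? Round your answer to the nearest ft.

0.005° of longitude at 60.62° is 0.005 × 110600 × cos 60.62° ≈ 0.005 × 54260.3 = 271.302 m.
Converting: 271.302 m × 3.2808 ft/m ≈ 890.1 ft.

890 ft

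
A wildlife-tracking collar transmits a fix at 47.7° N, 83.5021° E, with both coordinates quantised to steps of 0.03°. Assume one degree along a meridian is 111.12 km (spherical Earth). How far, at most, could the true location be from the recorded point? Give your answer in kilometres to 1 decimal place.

2.0 kilometres

With a 0.03° grid the true value lies within half a step, ±0.03°/2 = ±0.015°, of the stored one.
N–S: 0.015° × 111120 m/° = 1666.8 m.
East–west component at 47.7°: 0.015° × 111120 × cos 47.7° ≈ 0.015 × 74785.2 ≈ 1121.78 m.
Combining orthogonally: (1666.8² + 1121.78²)^½ ≈ 2009.13 m.
That is 2009.13 m = 2.0091 km.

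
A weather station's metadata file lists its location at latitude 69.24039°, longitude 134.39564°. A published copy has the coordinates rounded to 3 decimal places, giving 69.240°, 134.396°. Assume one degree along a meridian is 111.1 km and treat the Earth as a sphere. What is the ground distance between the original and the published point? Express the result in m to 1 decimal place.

The latitude changed by +0.00039° and the longitude by -0.00036°.
N–S: 0.00039° × 111100 m/° = 43.329 m.
East–west at this latitude: -0.00036° × 111100 × cos 69.24° ≈ -0.00036 × 39379.9 = -14.1768 m.
Distance: √(43.329² + 14.1768²) ≈ 45.5893 m.

45.6 m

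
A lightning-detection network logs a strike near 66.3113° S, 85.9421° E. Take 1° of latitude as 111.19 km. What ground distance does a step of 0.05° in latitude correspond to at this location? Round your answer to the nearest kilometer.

6 kilometers

0.05° × 111190 m/° = 5559.5 m.
That is 5559.5 m = 5.5595 km.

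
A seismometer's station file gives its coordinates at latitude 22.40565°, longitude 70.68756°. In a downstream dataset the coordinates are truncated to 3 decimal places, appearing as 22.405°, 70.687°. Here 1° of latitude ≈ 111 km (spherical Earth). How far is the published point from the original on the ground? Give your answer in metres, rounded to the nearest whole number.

92 metres

The latitude changed by +0.00065° and the longitude by +0.00056°.
North–south shift: 0.00065 × 111000 = 72.15 m.
E–W at 22.405°: 0.00056° × 111000 × cos 22.405° = 0.00056 × 111000 × 0.9245 ≈ 57.4677 m.
Combined displacement = (72.15² + 57.4677²)^½ ≈ 92.2397 m.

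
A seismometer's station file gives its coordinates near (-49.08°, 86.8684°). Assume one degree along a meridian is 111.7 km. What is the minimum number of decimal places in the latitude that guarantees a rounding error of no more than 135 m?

3 decimal places

One degree of latitude covers 111700 m.
With N decimal places the half-ulp bound is 0.5·10⁻ᴺ°, or 0.5·10⁻ᴺ × 111700 m on the ground.
Need 0.5 × 111700 × 10⁻ᴺ ≤ 135 → 10⁻ᴺ ≤ 2.417e-03, so N ≥ 2.62.
So 3 decimal places suffice (55.9 m); 2 would allow up to 558 m.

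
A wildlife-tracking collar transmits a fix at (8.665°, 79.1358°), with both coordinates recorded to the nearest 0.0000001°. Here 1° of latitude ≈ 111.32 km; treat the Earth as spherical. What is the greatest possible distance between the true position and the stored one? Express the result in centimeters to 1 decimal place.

Rounding to 7 decimal places leaves each coordinate within ±5e-08° of the true value.
N–S: 5e-08° × 111320 m/° = 0.005566 m.
Longitude error → 5e-08 × 111320 × cos 8.665° = 5e-08 × 111320 × 0.9886 ≈ 0.00550247 m.
Worst case both components are at the extreme and orthogonal: √(0.005566² + 0.00550247²) ≈ 0.00782672 m.
That is 0.00782672 m = 0.78267 cm.

0.8 centimeters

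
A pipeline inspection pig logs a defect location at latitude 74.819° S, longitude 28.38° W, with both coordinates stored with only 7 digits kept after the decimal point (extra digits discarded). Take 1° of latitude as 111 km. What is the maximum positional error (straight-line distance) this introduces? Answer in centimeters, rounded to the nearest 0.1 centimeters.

1.1 centimeters

Truncating at 7 decimal places can drop up to a full unit in the last place, so each coordinate may be off by as much as 1e-07°.
Latitude error → 1e-07 × 111000 = 0.0111 m along the meridian.
E–W at 74.819°: 1e-07° × 111000 × cos 74.819° = 1e-07 × 111000 × 0.2619 ≈ 0.00290675 m.
Worst case both components are at the extreme and orthogonal: √(0.0111² + 0.00290675²) ≈ 0.0114743 m.
That is 0.0114743 m = 1.1474 cm.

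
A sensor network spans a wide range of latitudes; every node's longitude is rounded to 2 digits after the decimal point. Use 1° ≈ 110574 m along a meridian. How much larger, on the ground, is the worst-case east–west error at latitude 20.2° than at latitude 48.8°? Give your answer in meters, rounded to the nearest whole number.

Rounding to 2 decimal places leaves the longitude within ±0.005° of the true value.
Error at 20.2° = 0.005° × 110574 × cos 20.2° ≈ 552.87 × 0.9385 = 518.86 m.
At 48.8°: 0.005° × 110574 × cos 48.8° = 0.005 × 110574 × 0.6587 ≈ 364.17 m.
So the lower-latitude error exceeds the higher by 518.86 − 364.17 = 154.69 m.

155 meters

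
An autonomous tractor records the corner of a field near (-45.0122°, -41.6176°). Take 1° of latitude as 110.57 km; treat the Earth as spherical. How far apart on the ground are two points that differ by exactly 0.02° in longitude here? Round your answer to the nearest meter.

1563 meters

At 45.0122° a degree of longitude is 110570 × cos 45.0122° ≈ 78168.1 m, so 0.02° corresponds to 1563.36 m.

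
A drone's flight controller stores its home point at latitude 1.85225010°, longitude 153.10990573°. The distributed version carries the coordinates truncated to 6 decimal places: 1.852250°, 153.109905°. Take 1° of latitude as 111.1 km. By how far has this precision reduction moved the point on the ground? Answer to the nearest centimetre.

8 centimetres

Δlat = 1.85225010 − 1.852250 = +0.00000010°; Δlon = 153.10990573 − 153.109905 = +0.00000073°.
N–S: 0.00000010° × 111100 m/° = 0.01111 m.
East–west at this latitude: 0.00000073° × 111100 × cos 1.85225° ≈ 0.00000073 × 111042 = 0.0810606 m.
Hypotenuse of the two orthogonal shifts: √(0.01111² + 0.0810606²) = 0.0818184 m.
That is 0.0818184 m = 8.1818 cm.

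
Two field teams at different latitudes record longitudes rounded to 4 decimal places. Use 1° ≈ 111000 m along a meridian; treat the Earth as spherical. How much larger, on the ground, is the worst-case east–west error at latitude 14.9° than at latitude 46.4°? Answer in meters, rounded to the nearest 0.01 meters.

Rounding to 4 decimal places leaves the longitude within ±5e-05° of the true value.
At 14.9°: 5e-05° × 111000 × cos 14.9° = 5e-05 × 111000 × 0.9664 ≈ 5.3634 m.
At 46.4°: 5e-05° × 111000 × cos 46.4° = 5e-05 × 111000 × 0.6896 ≈ 3.8274 m.
Difference: 5.3634 − 3.8274 = 1.536 m.

1.54 meters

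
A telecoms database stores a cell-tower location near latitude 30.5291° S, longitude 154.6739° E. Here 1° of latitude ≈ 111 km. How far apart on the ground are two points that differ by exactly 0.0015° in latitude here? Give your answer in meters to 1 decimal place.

0.0015° × 111000 m/° = 166.5 m.

166.5 meters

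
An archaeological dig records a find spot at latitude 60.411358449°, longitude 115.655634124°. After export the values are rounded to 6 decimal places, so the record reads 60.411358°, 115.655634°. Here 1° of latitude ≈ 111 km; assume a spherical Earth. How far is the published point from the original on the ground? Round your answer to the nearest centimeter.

5 centimeters

The latitude changed by +0.000000449° and the longitude by +0.000000124°.
N–S: 0.000000449° × 111000 m/° = 0.049839 m.
East–west at this latitude: 0.000000124° × 111000 × cos 60.4114° ≈ 0.000000124 × 54808.4 = 0.00679624 m.
Distance: √(0.049839² + 0.00679624²) ≈ 0.0503002 m.
That is 0.0503002 m = 5.03 cm.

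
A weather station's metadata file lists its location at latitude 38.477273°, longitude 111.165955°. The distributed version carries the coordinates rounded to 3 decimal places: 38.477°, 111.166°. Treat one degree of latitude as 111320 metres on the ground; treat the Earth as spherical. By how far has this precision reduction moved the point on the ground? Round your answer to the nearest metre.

Δlat = 38.477273 − 38.477 = +0.000273°; Δlon = 111.165955 − 111.166 = -0.000045°.
N–S: 0.000273° × 111320 m/° = 30.3904 m.
East–west at this latitude: -0.000045° × 111320 × cos 38.477° ≈ -0.000045 × 87147.8 = -3.92165 m.
Hypotenuse of the two orthogonal shifts: √(30.3904² + 3.92165²) = 30.6423 m.

31 metres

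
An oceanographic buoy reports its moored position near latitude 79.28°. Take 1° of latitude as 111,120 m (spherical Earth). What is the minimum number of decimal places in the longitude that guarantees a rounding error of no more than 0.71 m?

At 79.28° one degree of longitude covers 111120 × cos 79.28° ≈ 111120 × 0.1860 ≈ 20669.4 m.
N decimal places → at most half a unit in the last place, 0.5 × 10⁻ᴺ° = 20669.4/2 × 10⁻ᴺ m.
Setting 10334.7 × 10⁻ᴺ ≤ 0.71 gives 10ᴺ ≥ 1.456e+04, i.e. N ≥ 4.16.
So 5 decimal places suffice (0.103 m); 4 would allow up to 1.03 m.

5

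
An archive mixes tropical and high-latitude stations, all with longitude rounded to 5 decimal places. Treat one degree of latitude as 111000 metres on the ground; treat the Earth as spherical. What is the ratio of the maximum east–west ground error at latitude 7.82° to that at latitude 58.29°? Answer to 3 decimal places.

Rounding to 5 decimal places leaves the longitude within ±5e-06° of the true value.
Error at 7.82° = 5e-06° × 111000 × cos 7.82° ≈ 0.555 × 0.9907 = 0.54984 m.
Error at 58.29° = 5e-06° × 111000 × cos 58.29° ≈ 0.555 × 0.5256 = 0.29172 m.
Ratio: 0.54984 / 0.29172 = cos 7.82° / cos 58.29° ≈ 1.8848.

1.885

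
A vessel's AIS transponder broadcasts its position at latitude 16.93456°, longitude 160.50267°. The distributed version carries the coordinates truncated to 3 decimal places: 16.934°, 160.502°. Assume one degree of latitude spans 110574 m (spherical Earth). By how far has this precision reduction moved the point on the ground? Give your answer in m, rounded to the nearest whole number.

The latitude changed by +0.00056° and the longitude by +0.00067°.
North–south shift: 0.00056 × 110574 = 61.9214 m.
E–W at 16.934°: 0.00067° × 110574 × cos 16.934° = 0.00067 × 110574 × 0.9566 ≈ 70.8723 m.
Distance: √(61.9214² + 70.8723²) ≈ 94.1125 m.

94 m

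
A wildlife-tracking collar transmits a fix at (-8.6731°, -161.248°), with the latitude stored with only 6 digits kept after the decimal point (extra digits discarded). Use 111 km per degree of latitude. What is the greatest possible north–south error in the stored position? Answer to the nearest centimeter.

Truncating at 6 decimal places can drop up to a full unit in the last place, so the latitude may be off by as much as 1e-06°.
Along the meridian that is 1e-06° × 111000 m/° = 0.111 m.
That is 0.111 m = 11.1 cm.

11 centimeters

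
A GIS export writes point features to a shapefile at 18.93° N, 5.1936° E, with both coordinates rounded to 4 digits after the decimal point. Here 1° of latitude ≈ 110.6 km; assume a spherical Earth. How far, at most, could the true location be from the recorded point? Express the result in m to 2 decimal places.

Rounding to 4 decimal places leaves each coordinate within ±5e-05° of the true value.
North–south component: 5e-05° × 110600 = 5.53 m.
E–W at 18.93°: 5e-05° × 110600 × cos 18.93° = 5e-05 × 110600 × 0.9459 ≈ 5.23091 m.
Combining orthogonally: (5.53² + 5.23091²)^½ ≈ 7.61205 m.

7.61 m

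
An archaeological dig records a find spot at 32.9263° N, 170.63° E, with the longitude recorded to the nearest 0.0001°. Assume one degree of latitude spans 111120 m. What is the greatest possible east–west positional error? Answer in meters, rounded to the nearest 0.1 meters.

Rounding to 4 decimal places leaves the longitude within ±5e-05° of the true value.
At latitude 32.9263° a degree of longitude spans 111120 m × cos 32.9263° = 111120 × 0.8394 ≈ 93270.8 m.
Maximum E–W displacement: 5e-05 × 93270.8 = 4.66354 m.

4.7 meters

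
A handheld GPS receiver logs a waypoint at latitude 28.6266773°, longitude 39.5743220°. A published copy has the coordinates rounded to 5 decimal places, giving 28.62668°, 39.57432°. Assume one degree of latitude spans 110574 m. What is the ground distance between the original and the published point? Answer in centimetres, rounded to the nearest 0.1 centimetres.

Δlat = 28.6266773 − 28.62668 = -0.0000027°; Δlon = 39.5743220 − 39.57432 = +0.0000020°.
N–S: -0.0000027° × 110574 m/° = -0.29855 m.
E–W at 28.6267°: 0.0000020° × 110574 × cos 28.6267° = 0.0000020 × 110574 × 0.8778 ≈ 0.194115 m.
Hypotenuse of the two orthogonal shifts: √(0.29855² + 0.194115²) = 0.356108 m.
That is 0.356108 m = 35.611 cm.

35.6 centimetres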